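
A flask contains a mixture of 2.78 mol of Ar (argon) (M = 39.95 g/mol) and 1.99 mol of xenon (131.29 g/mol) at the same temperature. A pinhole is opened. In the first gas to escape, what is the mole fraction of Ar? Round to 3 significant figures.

Effusion rate of each component ∝ n_i/√M_i (partial pressure × 1/√M).
Mole fraction of Ar in the effusate = (n_Ar/√M_Ar) / (n_Ar/√M_Ar + n_Xe/√M_Xe)
= (2.78/√39.95) / (2.78/√39.95 + 1.99/√131.29) = 0.4398/(0.4398 + 0.1737) = 0.717.

0.717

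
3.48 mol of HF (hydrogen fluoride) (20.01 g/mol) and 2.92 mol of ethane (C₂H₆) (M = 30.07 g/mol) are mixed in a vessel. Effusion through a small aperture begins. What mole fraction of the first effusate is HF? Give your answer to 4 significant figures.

Effusion rate of each component ∝ n_i/√M_i (partial pressure × 1/√M).
So x_HF in the escaping gas = (n_HF/√M_HF) / Σ(n_i/√M_i)
= (3.48/√20.01) / (3.48/√20.01 + 2.92/√30.07) = 0.7780/(0.7780 + 0.5325) = 0.5937.

0.5937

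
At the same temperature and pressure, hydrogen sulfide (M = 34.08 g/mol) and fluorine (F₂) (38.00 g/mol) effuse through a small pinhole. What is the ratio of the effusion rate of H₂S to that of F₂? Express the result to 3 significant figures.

1.06

Since effusion rate ∝ 1/√M, rate_H₂S/rate_F₂ = √(M_F₂/M_H₂S) = √(38.00/34.08) = √1.115 = 1.06.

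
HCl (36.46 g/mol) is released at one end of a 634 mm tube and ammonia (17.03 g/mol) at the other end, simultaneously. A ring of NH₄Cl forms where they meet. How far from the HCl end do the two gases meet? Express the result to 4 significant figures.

In equal time, each gas travels a distance ∝ its rate ∝ 1/√M, so d_HCl/d_NH₃ = √(M_NH₃/M_HCl) = √(17.03/36.46) = 0.6834.
With d_HCl + d_NH₃ = 634 mm, d_NH₃ = 634/(1 + 0.6834) = 376.6 mm.
d_HCl = 634 − 376.6 = 257.4 mm.

257.4 mm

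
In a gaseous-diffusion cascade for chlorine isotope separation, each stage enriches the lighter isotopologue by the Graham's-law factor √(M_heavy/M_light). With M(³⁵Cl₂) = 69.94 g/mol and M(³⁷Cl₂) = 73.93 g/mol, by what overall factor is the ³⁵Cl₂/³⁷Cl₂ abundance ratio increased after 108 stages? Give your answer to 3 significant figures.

After 108 stages the ratio has grown by (√(73.93/69.94))^108 = (73.93/69.94)^(108/2).
= 1.05705^54 = 20.0.

20.0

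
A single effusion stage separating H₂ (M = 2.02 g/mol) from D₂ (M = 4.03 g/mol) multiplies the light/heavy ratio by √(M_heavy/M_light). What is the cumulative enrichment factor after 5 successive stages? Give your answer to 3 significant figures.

After 5 stages the ratio has grown by (√(4.03/2.02))^5 = (4.03/2.02)^(5/2).
= 1.99505^(5/2) = 5.62.

5.62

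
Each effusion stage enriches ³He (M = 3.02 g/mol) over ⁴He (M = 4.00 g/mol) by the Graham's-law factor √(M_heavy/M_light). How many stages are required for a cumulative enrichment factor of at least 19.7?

Per stage α = (4.00/3.02)^(1/2) = 1.32450^0.5, giving ln α = 0.1405.
Need α^N ≥ 19.7 ⇒ N ≥ ln(19.7) / ln α = 2.981 / 0.1405 = 21.21.
Minimum whole number of stages: N = 22.

22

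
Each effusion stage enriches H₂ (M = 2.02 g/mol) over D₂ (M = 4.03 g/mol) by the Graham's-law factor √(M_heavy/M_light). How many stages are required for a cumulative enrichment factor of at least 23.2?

With α = √(4.03/2.02) per stage, ln α = ½ ln(1.99505) = 0.3453.
Need α^N ≥ 23.2 ⇒ N ≥ ln(23.2) / ln α = 3.144 / 0.3453 = 9.10.
Rounding up, N = 10 stages.

10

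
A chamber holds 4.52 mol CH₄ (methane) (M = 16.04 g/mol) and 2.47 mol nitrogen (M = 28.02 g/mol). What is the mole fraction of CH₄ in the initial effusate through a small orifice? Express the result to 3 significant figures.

The effusion rate of species i is ∝ p_i/√M_i ∝ n_i/√M_i.
So x_CH₄ in the escaping gas = (n_CH₄/√M_CH₄) / Σ(n_i/√M_i)
= (4.52/√16.04) / (4.52/√16.04 + 2.47/√28.02) = 1.129/(1.129 + 0.4666) = 0.707.

0.707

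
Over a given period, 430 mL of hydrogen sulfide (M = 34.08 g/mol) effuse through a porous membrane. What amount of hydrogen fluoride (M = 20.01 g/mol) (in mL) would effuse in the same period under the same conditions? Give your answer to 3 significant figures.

By Graham's law, rate_HF/rate_H₂S = √(M_H₂S/M_HF) = √(34.08/20.01) = √1.703 = 1.305.
So the volume for HF is 430 × 1.305 = 561 mL.

561 mL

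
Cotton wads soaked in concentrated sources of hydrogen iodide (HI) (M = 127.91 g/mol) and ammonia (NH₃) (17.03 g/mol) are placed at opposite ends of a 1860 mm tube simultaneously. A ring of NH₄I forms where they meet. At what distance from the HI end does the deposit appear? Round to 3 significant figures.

Distances travelled in equal time are proportional to diffusion rates, so d_HI/d_NH₃ = √(M_NH₃/M_HI) = √(17.03/127.91) = 0.3649.
With d_HI + d_NH₃ = 1860 mm, d_NH₃ = 1860/(1 + 0.3649) = 1363 mm.
d_HI = 1860 − 1363 = 497 mm.

497 mm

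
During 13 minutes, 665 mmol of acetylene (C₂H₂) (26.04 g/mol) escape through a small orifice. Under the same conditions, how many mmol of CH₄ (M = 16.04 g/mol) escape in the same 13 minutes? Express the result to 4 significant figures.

847.3 mmol

Graham's law gives rate_CH₄/rate_C₂H₂ = √(M_C₂H₂/M_CH₄) = √(26.04/16.04) = √1.623 = 1.274.
So the amount for CH₄ is 665 × 1.274 = 847.3 mmol.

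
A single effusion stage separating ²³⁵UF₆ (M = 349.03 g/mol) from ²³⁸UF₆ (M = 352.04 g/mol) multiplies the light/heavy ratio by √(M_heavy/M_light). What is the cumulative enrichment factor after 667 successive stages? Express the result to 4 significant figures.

17.53

Each stage multiplies the ratio by α = √(352.04/349.03), so after 667 stages the overall factor is α^667 = (352.04/349.03)^(667/2).
= 1.00862^(667/2) = 17.53.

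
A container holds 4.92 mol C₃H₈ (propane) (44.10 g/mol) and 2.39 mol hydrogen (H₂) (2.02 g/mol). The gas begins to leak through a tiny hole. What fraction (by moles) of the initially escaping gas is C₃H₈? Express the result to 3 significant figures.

0.306

Rate_i ∝ x_i/√M_i (Graham's law weighted by mole fraction), so the effusate composition follows n_i/√M_i.
So x_C₃H₈ in the escaping gas = (n_C₃H₈/√M_C₃H₈) / Σ(n_i/√M_i)
= (4.92/√44.10) / (4.92/√44.10 + 2.39/√2.02) = 0.7409/(0.7409 + 1.682) = 0.306.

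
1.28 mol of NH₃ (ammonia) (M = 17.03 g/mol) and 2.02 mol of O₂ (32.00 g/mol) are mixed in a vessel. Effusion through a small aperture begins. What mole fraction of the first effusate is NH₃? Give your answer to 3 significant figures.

Rate_i ∝ x_i/√M_i (Graham's law weighted by mole fraction), so the effusate composition follows n_i/√M_i.
So x_NH₃ in the escaping gas = (n_NH₃/√M_NH₃) / Σ(n_i/√M_i)
= (1.28/√17.03) / (1.28/√17.03 + 2.02/√32.00) = 0.3102/(0.3102 + 0.3571) = 0.465.

0.465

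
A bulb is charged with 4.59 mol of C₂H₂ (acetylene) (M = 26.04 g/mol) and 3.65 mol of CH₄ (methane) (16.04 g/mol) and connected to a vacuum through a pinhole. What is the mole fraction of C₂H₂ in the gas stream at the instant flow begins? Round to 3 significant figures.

0.497

Effusion rate of each component ∝ n_i/√M_i (partial pressure × 1/√M).
So x_C₂H₂ in the escaping gas = (n_C₂H₂/√M_C₂H₂) / Σ(n_i/√M_i)
= (4.59/√26.04) / (4.59/√26.04 + 3.65/√16.04) = 0.8995/(0.8995 + 0.9114) = 0.497.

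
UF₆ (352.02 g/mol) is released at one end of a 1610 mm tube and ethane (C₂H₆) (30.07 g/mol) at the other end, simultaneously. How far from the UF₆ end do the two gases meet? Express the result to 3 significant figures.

364 mm

Graham's law gives d_UF₆/d_C₂H₆ = rate_UF₆/rate_C₂H₆ = √(M_C₂H₆/M_UF₆) = √(30.07/352.02) = 0.2923.
With d_UF₆ + d_C₂H₆ = 1610 mm, d_C₂H₆ = 1610/(1 + 0.2923) = 1246 mm.
d_UF₆ = 1610 − 1246 = 364 mm.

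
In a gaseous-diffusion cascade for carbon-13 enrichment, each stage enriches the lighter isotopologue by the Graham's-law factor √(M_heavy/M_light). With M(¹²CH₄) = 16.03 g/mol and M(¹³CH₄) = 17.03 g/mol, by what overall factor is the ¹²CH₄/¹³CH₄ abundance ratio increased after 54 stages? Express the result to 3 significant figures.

After 54 stages the ratio has grown by (√(17.03/16.03))^54 = (17.03/16.03)^(54/2).
= 1.06238^27 = 5.12.

5.12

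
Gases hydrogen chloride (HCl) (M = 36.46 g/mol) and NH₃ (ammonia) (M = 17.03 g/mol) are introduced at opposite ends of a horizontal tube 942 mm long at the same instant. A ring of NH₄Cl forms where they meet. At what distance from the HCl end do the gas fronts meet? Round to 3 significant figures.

Graham's law gives d_HCl/d_NH₃ = rate_HCl/rate_NH₃ = √(M_NH₃/M_HCl) = √(17.03/36.46) = 0.6834.
With d_HCl + d_NH₃ = 942 mm, d_NH₃ = 942/(1 + 0.6834) = 559.6 mm.
d_HCl = 942 − 559.6 = 382 mm.

382 mm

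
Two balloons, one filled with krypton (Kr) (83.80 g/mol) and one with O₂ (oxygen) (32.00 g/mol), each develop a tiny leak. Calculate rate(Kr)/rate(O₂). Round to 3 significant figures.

0.618

Graham's law gives rate_Kr/rate_O₂ = √(M_O₂/M_Kr) = √(32.00/83.80) = √0.3819 = 0.618.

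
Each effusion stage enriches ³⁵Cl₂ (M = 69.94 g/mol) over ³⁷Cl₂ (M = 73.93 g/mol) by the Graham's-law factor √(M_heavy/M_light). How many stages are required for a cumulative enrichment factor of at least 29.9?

Per stage α = (73.93/69.94)^(1/2) = 1.05705^0.5, giving ln α = 0.02774.
Need α^N ≥ 29.9 ⇒ N ≥ ln(29.9) / ln α = 3.398 / 0.02774 = 122.49.
Minimum whole number of stages: N = 123.

123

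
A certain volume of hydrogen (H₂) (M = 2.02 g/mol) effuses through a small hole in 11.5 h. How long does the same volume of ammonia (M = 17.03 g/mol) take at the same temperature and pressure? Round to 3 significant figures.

By Graham's law, t_NH₃/t_H₂ = √(M_NH₃/M_H₂) = √(17.03/2.02) = √8.431 = 2.904.
So the time for NH₃ is 11.5 × 2.904 = 33.4 h.

33.4 h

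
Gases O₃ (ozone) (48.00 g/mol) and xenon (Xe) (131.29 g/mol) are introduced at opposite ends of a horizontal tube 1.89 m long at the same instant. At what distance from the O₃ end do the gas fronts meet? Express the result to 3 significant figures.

1.18 m

In equal time, each gas travels a distance ∝ its rate ∝ 1/√M, so d_O₃/d_Xe = √(M_Xe/M_O₃) = √(131.29/48.00) = 1.654.
With d_O₃ + d_Xe = 1.89 m, d_Xe = 1.89/(1 + 1.654) = 0.7122 m.
d_O₃ = 1.89 − 0.7122 = 1.18 m.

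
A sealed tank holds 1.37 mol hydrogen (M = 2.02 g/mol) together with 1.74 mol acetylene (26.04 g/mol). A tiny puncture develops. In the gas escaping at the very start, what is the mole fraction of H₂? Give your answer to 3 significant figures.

0.739

Each component's effusion rate ∝ (its partial pressure)·(1/√M) ∝ n_i/√M_i.
Mole fraction of H₂ in the effusate = (n_H₂/√M_H₂) / (n_H₂/√M_H₂ + n_C₂H₂/√M_C₂H₂)
= (1.37/√2.02) / (1.37/√2.02 + 1.74/√26.04) = 0.9639/(0.9639 + 0.3410) = 0.739.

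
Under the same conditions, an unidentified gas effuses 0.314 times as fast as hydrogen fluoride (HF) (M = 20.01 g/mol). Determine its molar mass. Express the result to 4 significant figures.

By Graham's law, rate_X/rate_HF = √(M_HF/M_X).
0.314 = √(20.01/M_X)
M_X = 20.01 / 0.314² = 20.01 / 0.09860 = 202.9 g/mol

202.9 g/mol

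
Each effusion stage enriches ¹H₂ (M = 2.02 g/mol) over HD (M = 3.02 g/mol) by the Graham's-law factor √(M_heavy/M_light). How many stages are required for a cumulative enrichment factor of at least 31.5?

18

Per stage α = (3.02/2.02)^(1/2) = 1.49505^0.5, giving ln α = 0.2011.
Need α^N ≥ 31.5 ⇒ N ≥ ln(31.5) / ln α = 3.450 / 0.2011 = 17.16.
Minimum whole number of stages: N = 18.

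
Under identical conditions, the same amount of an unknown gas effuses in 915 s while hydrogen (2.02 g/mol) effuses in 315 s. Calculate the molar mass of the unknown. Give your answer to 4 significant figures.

Since effusion rate ∝ 1/√M, t_X/t_H₂ = √(M_X/M_H₂).
915/315 = 2.905 = √(M_X/2.02)
M_X = 2.02 × 2.905² = 2.02 × 8.438 = 17.04 g/mol

17.04 g/mol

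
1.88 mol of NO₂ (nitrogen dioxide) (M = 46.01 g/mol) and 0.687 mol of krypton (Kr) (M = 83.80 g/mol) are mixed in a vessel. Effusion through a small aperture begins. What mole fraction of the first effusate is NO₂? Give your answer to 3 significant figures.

0.787

Effusion rate of each component ∝ n_i/√M_i (partial pressure × 1/√M).
So x_NO₂ in the escaping gas = (n_NO₂/√M_NO₂) / Σ(n_i/√M_i)
= (1.88/√46.01) / (1.88/√46.01 + 0.687/√83.80) = 0.2772/(0.2772 + 0.07505) = 0.787.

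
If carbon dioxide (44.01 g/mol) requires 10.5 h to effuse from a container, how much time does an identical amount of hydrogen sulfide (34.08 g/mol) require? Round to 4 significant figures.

Since effusion rate ∝ 1/√M, t_H₂S/t_CO₂ = √(M_H₂S/M_CO₂) = √(34.08/44.01) = √0.7744 = 0.8800.
So the time for H₂S is 10.5 × 0.8800 = 9.240 h.

9.240 h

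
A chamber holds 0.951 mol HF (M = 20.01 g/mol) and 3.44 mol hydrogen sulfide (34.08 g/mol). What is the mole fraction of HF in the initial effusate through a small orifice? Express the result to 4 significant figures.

0.2651

Each component's effusion rate ∝ (its partial pressure)·(1/√M) ∝ n_i/√M_i.
Mole fraction of HF in the effusate = (n_HF/√M_HF) / (n_HF/√M_HF + n_H₂S/√M_H₂S)
= (0.951/√20.01) / (0.951/√20.01 + 3.44/√34.08) = 0.2126/(0.2126 + 0.5893) = 0.2651.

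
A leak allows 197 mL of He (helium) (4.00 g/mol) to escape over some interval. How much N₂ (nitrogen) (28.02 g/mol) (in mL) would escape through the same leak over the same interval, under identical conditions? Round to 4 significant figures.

Using Graham's law: rate_N₂/rate_He = √(M_He/M_N₂) = √(4.00/28.02) = √0.1428 = 0.3778.
So the volume for N₂ is 197 × 0.3778 = 74.43 mL.

74.43 mL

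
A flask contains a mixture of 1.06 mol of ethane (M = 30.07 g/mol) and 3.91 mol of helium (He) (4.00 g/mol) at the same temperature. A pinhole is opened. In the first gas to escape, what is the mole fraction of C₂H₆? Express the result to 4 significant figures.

0.08998

Each component's effusion rate ∝ (its partial pressure)·(1/√M) ∝ n_i/√M_i.
Mole fraction of C₂H₆ in the effusate = (n_C₂H₆/√M_C₂H₆) / (n_C₂H₆/√M_C₂H₆ + n_He/√M_He)
= (1.06/√30.07) / (1.06/√30.07 + 3.91/√4.00) = 0.1933/(0.1933 + 1.955) = 0.08998.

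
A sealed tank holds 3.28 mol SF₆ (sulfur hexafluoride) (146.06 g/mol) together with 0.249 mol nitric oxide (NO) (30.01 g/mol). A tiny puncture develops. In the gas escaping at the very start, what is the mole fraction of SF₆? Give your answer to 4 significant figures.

Rate_i ∝ x_i/√M_i (Graham's law weighted by mole fraction), so the effusate composition follows n_i/√M_i.
x_SF₆(eff) = (n_SF₆/√M_SF₆) / (n_SF₆/√M_SF₆ + n_NO/√M_NO)
= (3.28/√146.06) / (3.28/√146.06 + 0.249/√30.01) = 0.2714/(0.2714 + 0.04545) = 0.8565.

0.8565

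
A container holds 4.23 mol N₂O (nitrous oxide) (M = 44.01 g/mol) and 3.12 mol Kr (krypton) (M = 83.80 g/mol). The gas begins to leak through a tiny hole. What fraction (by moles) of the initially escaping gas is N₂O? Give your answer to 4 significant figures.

0.6517

The effusion rate of species i is ∝ p_i/√M_i ∝ n_i/√M_i.
So x_N₂O in the escaping gas = (n_N₂O/√M_N₂O) / Σ(n_i/√M_i)
= (4.23/√44.01) / (4.23/√44.01 + 3.12/√83.80) = 0.6376/(0.6376 + 0.3408) = 0.6517.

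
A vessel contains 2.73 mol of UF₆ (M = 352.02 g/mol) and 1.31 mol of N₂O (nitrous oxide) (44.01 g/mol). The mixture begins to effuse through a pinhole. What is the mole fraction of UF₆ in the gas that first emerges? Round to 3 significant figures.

Each component's effusion rate ∝ (its partial pressure)·(1/√M) ∝ n_i/√M_i.
x_UF₆(eff) = (n_UF₆/√M_UF₆) / (n_UF₆/√M_UF₆ + n_N₂O/√M_N₂O)
= (2.73/√352.02) / (2.73/√352.02 + 1.31/√44.01) = 0.1455/(0.1455 + 0.1975) = 0.424.

0.424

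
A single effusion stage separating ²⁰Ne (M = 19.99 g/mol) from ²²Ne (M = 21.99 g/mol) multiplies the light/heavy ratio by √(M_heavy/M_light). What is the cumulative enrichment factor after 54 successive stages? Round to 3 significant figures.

The single-stage factor is √(M_heavy/M_light), so 54 stages give [√(21.99/19.99)]^54 = (21.99/19.99)^(54/2).
= 1.10005^27 = 13.1.

13.1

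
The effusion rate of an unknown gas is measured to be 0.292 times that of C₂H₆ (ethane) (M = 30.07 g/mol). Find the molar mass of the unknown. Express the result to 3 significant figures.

353 g/mol

From Graham's law, rate_X/rate_C₂H₆ = √(M_C₂H₆/M_X).
0.292 = √(30.07/M_X)
M_X = 30.07 / 0.292² = 30.07 / 0.08526 = 353 g/mol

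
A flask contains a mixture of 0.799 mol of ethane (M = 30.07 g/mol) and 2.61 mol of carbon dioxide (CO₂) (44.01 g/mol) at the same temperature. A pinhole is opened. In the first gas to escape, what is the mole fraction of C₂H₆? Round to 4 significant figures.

Each component's effusion rate ∝ (its partial pressure)·(1/√M) ∝ n_i/√M_i.
So x_C₂H₆ in the escaping gas = (n_C₂H₆/√M_C₂H₆) / Σ(n_i/√M_i)
= (0.799/√30.07) / (0.799/√30.07 + 2.61/√44.01) = 0.1457/(0.1457 + 0.3934) = 0.2703.

0.2703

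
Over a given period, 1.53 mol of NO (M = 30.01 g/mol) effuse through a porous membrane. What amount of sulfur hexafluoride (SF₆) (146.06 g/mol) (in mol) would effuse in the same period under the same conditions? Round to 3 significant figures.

0.694 mol

By Graham's law, rate_SF₆/rate_NO = √(M_NO/M_SF₆) = √(30.01/146.06) = √0.2055 = 0.4533.
So the amount for SF₆ is 1.53 × 0.4533 = 0.694 mol.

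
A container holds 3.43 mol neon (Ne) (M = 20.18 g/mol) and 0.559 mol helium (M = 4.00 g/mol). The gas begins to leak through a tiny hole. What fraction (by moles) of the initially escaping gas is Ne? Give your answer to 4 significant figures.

Rate_i ∝ x_i/√M_i (Graham's law weighted by mole fraction), so the effusate composition follows n_i/√M_i.
x_Ne(eff) = (n_Ne/√M_Ne) / (n_Ne/√M_Ne + n_He/√M_He)
= (3.43/√20.18) / (3.43/√20.18 + 0.559/√4.00) = 0.7635/(0.7635 + 0.2795) = 0.7320.

0.7320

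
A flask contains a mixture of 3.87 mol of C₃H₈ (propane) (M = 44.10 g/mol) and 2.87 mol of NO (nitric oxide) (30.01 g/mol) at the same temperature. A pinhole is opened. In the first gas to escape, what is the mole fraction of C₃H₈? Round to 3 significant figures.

0.527

Each component's effusion rate ∝ (its partial pressure)·(1/√M) ∝ n_i/√M_i.
Mole fraction of C₃H₈ in the effusate = (n_C₃H₈/√M_C₃H₈) / (n_C₃H₈/√M_C₃H₈ + n_NO/√M_NO)
= (3.87/√44.10) / (3.87/√44.10 + 2.87/√30.01) = 0.5828/(0.5828 + 0.5239) = 0.527.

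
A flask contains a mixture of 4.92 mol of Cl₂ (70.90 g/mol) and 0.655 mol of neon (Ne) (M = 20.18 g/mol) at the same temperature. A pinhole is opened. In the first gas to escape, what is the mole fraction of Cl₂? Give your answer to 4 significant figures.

0.8003

Each component's effusion rate ∝ (its partial pressure)·(1/√M) ∝ n_i/√M_i.
x_Cl₂(eff) = (n_Cl₂/√M_Cl₂) / (n_Cl₂/√M_Cl₂ + n_Ne/√M_Ne)
= (4.92/√70.90) / (4.92/√70.90 + 0.655/√20.18) = 0.5843/(0.5843 + 0.1458) = 0.8003.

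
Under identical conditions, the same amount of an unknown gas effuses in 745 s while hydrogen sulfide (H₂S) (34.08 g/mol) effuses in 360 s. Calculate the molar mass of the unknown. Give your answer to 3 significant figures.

Graham's law gives t_X/t_H₂S = √(M_X/M_H₂S).
745/360 = 2.069 = √(M_X/34.08)
M_X = 34.08 × 2.069² = 34.08 × 4.283 = 146 g/mol

146 g/mol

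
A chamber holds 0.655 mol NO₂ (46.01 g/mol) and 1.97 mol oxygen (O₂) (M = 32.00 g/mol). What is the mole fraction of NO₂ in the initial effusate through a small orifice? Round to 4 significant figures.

0.2171

Each component's effusion rate ∝ (its partial pressure)·(1/√M) ∝ n_i/√M_i.
Mole fraction of NO₂ in the effusate = (n_NO₂/√M_NO₂) / (n_NO₂/√M_NO₂ + n_O₂/√M_O₂)
= (0.655/√46.01) / (0.655/√46.01 + 1.97/√32.00) = 0.09656/(0.09656 + 0.3483) = 0.2171.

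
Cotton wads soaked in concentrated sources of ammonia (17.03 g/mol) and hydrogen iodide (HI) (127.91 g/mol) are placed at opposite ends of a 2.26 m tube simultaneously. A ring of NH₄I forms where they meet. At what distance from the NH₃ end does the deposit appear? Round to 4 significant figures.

The fronts meet when d_NH₃ + d_HI = L with d_NH₃/d_HI = √(M_HI/M_NH₃) (Graham's law). Here √(M_HI/M_NH₃) = √(127.91/17.03) = 2.741.
With d_NH₃ + d_HI = 2.26 m, d_HI = 2.26/(1 + 2.741) = 0.6042 m.
d_NH₃ = 2.26 − 0.6042 = 1.656 m.

1.656 m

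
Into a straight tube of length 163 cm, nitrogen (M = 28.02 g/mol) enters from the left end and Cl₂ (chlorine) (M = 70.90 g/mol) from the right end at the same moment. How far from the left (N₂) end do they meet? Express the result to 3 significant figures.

Graham's law gives d_N₂/d_Cl₂ = rate_N₂/rate_Cl₂ = √(M_Cl₂/M_N₂) = √(70.90/28.02) = 1.591.
With d_N₂ + d_Cl₂ = 163 cm, d_Cl₂ = 163/(1 + 1.591) = 62.92 cm.
d_N₂ = 163 − 62.92 = 100 cm.

100 cm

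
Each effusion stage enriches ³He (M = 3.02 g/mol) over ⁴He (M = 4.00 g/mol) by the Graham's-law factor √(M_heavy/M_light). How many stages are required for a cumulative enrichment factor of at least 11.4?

Single-stage factor α = √(4.00/3.02), so ln α = ½ ln(1.32450) = 0.1405.
Need α^N ≥ 11.4 ⇒ N ≥ ln(11.4) / ln α = 2.434 / 0.1405 = 17.32.
Minimum whole number of stages: N = 18.

18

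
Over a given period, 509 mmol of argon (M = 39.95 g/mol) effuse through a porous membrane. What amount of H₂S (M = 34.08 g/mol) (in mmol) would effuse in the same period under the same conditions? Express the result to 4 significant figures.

551.1 mmol

Graham's law gives rate_H₂S/rate_Ar = √(M_Ar/M_H₂S) = √(39.95/34.08) = √1.172 = 1.083.
So the amount for H₂S is 509 × 1.083 = 551.1 mmol.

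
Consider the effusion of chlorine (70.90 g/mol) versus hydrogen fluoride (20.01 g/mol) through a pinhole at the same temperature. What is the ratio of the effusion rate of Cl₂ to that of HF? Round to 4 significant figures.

By Graham's law, rate_Cl₂/rate_HF = √(M_HF/M_Cl₂) = √(20.01/70.90) = √0.2822 = 0.5313.

0.5313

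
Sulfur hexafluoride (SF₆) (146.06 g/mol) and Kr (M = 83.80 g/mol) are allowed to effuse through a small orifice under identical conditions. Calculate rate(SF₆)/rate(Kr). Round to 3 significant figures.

0.757

Since effusion rate ∝ 1/√M, rate_SF₆/rate_Kr = √(M_Kr/M_SF₆) = √(83.80/146.06) = √0.5737 = 0.757.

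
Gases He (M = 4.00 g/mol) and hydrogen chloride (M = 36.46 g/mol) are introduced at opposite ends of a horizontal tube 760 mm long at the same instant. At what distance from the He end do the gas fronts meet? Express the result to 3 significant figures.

In equal time, each gas travels a distance ∝ its rate ∝ 1/√M, so d_He/d_HCl = √(M_HCl/M_He) = √(36.46/4.00) = 3.019.
With d_He + d_HCl = 760 mm, d_HCl = 760/(1 + 3.019) = 189.1 mm.
d_He = 760 − 189.1 = 571 mm.

571 mm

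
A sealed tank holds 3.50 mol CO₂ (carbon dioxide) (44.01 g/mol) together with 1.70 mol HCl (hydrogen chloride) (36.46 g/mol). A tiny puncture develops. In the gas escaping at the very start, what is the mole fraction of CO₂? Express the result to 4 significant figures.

The effusion rate of species i is ∝ p_i/√M_i ∝ n_i/√M_i.
So x_CO₂ in the escaping gas = (n_CO₂/√M_CO₂) / Σ(n_i/√M_i)
= (3.50/√44.01) / (3.50/√44.01 + 1.70/√36.46) = 0.5276/(0.5276 + 0.2815) = 0.6520.

0.6520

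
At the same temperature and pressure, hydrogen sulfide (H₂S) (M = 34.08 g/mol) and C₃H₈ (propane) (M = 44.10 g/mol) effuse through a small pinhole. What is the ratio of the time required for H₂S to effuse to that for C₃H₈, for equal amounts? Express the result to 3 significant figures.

0.879

From Graham's law, t_H₂S/t_C₃H₈ = √(M_H₂S/M_C₃H₈) = √(34.08/44.10) = √0.7728 = 0.879.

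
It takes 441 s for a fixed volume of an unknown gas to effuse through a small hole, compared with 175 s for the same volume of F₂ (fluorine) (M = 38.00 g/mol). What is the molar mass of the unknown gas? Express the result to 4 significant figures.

241.3 g/mol

Using Graham's law: t_X/t_F₂ = √(M_X/M_F₂).
441/175 = 2.520 = √(M_X/38.00)
M_X = 38.00 × 2.520² = 38.00 × 6.350 = 241.3 g/mol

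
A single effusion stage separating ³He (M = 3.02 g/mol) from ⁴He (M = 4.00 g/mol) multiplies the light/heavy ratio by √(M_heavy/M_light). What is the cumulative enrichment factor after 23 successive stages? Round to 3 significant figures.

The single-stage factor is √(M_heavy/M_light), so 23 stages give [√(4.00/3.02)]^23 = (4.00/3.02)^(23/2).
= 1.32450^(23/2) = 25.3.

25.3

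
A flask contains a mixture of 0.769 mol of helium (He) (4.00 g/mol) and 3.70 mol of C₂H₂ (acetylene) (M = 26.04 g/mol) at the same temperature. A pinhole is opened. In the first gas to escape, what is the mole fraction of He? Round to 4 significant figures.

0.3465

Rate_i ∝ x_i/√M_i (Graham's law weighted by mole fraction), so the effusate composition follows n_i/√M_i.
So x_He in the escaping gas = (n_He/√M_He) / Σ(n_i/√M_i)
= (0.769/√4.00) / (0.769/√4.00 + 3.70/√26.04) = 0.3845/(0.3845 + 0.7251) = 0.3465.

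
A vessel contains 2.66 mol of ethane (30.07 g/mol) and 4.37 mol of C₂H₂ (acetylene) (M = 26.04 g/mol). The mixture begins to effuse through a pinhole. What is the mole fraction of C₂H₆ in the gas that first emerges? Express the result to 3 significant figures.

Each component's effusion rate ∝ (its partial pressure)·(1/√M) ∝ n_i/√M_i.
So x_C₂H₆ in the escaping gas = (n_C₂H₆/√M_C₂H₆) / Σ(n_i/√M_i)
= (2.66/√30.07) / (2.66/√30.07 + 4.37/√26.04) = 0.4851/(0.4851 + 0.8564) = 0.362.

0.362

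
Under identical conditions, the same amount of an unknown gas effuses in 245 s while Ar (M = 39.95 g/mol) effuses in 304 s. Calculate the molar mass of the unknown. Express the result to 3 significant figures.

25.9 g/mol

By Graham's law, t_X/t_Ar = √(M_X/M_Ar).
245/304 = 0.8059 = √(M_X/39.95)
M_X = 39.95 × 0.8059² = 39.95 × 0.6495 = 25.9 g/mol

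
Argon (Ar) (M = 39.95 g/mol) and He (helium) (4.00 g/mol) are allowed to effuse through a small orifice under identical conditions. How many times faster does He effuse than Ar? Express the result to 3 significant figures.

From Graham's law, rate_He/rate_Ar = √(M_Ar/M_He) = √(39.95/4.00) = √9.988 = 3.16.

3.16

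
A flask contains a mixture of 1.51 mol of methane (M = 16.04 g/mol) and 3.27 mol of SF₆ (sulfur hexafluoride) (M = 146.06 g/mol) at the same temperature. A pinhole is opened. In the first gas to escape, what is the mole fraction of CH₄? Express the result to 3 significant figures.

Rate_i ∝ x_i/√M_i (Graham's law weighted by mole fraction), so the effusate composition follows n_i/√M_i.
So x_CH₄ in the escaping gas = (n_CH₄/√M_CH₄) / Σ(n_i/√M_i)
= (1.51/√16.04) / (1.51/√16.04 + 3.27/√146.06) = 0.3770/(0.3770 + 0.2706) = 0.582.

0.582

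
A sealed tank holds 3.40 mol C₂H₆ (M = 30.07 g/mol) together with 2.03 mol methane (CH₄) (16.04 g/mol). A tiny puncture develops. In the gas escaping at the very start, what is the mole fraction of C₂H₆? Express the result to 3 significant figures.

Effusion rate of each component ∝ n_i/√M_i (partial pressure × 1/√M).
x_C₂H₆(eff) = (n_C₂H₆/√M_C₂H₆) / (n_C₂H₆/√M_C₂H₆ + n_CH₄/√M_CH₄)
= (3.40/√30.07) / (3.40/√30.07 + 2.03/√16.04) = 0.6200/(0.6200 + 0.5069) = 0.550.

0.550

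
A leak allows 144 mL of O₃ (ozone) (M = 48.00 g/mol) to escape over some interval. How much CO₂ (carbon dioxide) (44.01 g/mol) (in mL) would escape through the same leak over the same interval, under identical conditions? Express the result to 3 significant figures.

150 mL

From Graham's law, rate_CO₂/rate_O₃ = √(M_O₃/M_CO₂) = √(48.00/44.01) = √1.091 = 1.044.
So the volume for CO₂ is 144 × 1.044 = 150 mL.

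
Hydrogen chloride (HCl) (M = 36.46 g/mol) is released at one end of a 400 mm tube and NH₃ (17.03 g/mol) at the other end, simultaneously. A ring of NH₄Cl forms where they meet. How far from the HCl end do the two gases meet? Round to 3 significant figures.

In equal time, each gas travels a distance ∝ its rate ∝ 1/√M, so d_HCl/d_NH₃ = √(M_NH₃/M_HCl) = √(17.03/36.46) = 0.6834.
With d_HCl + d_NH₃ = 400 mm, d_NH₃ = 400/(1 + 0.6834) = 237.6 mm.
d_HCl = 400 − 237.6 = 162 mm.

162 mm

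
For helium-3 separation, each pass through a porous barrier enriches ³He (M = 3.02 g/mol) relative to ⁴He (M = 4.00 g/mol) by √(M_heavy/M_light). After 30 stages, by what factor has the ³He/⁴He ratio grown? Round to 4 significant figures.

Each stage multiplies the ratio by α = √(4.00/3.02), so after 30 stages the overall factor is α^30 = (4.00/3.02)^(30/2).
= 1.32450^15 = 67.73.

67.73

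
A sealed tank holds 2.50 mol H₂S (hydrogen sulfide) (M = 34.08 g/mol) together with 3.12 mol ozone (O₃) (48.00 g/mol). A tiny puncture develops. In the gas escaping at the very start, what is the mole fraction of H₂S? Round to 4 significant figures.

0.4874

Rate_i ∝ x_i/√M_i (Graham's law weighted by mole fraction), so the effusate composition follows n_i/√M_i.
So x_H₂S in the escaping gas = (n_H₂S/√M_H₂S) / Σ(n_i/√M_i)
= (2.50/√34.08) / (2.50/√34.08 + 3.12/√48.00) = 0.4282/(0.4282 + 0.4503) = 0.4874.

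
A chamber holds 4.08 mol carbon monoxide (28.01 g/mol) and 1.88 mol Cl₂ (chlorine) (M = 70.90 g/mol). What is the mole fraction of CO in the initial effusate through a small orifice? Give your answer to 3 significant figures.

Each component's effusion rate ∝ (its partial pressure)·(1/√M) ∝ n_i/√M_i.
So x_CO in the escaping gas = (n_CO/√M_CO) / Σ(n_i/√M_i)
= (4.08/√28.01) / (4.08/√28.01 + 1.88/√70.90) = 0.7709/(0.7709 + 0.2233) = 0.775.

0.775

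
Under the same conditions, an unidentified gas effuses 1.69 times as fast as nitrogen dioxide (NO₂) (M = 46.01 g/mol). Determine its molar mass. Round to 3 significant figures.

16.1 g/mol

Since effusion rate ∝ 1/√M, rate_X/rate_NO₂ = √(M_NO₂/M_X).
1.69 = √(46.01/M_X)
M_X = 46.01 / 1.69² = 46.01 / 2.856 = 16.1 g/mol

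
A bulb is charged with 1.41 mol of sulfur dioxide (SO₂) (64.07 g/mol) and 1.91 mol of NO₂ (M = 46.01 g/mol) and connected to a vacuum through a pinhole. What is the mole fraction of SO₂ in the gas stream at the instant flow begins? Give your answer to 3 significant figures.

Effusion rate of each component ∝ n_i/√M_i (partial pressure × 1/√M).
So x_SO₂ in the escaping gas = (n_SO₂/√M_SO₂) / Σ(n_i/√M_i)
= (1.41/√64.07) / (1.41/√64.07 + 1.91/√46.01) = 0.1762/(0.1762 + 0.2816) = 0.385.

0.385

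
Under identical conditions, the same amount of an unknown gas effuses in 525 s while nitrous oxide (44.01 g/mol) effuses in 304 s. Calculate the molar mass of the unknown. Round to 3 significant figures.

131 g/mol

By Graham's law, t_X/t_N₂O = √(M_X/M_N₂O).
525/304 = 1.727 = √(M_X/44.01)
M_X = 44.01 × 1.727² = 44.01 × 2.982 = 131 g/mol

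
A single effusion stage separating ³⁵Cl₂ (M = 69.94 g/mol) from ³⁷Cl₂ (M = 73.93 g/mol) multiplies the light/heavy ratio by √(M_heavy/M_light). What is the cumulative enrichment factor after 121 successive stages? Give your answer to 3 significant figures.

28.7

Overall factor = α^121 with α = √(73.93/69.94), i.e. (73.93/69.94)^(121/2).
= 1.05705^(121/2) = 28.7.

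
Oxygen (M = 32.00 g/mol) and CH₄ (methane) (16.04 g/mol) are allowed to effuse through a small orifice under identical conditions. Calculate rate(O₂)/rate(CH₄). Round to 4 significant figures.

0.7080

By Graham's law, rate_O₂/rate_CH₄ = √(M_CH₄/M_O₂) = √(16.04/32.00) = √0.5012 = 0.7080.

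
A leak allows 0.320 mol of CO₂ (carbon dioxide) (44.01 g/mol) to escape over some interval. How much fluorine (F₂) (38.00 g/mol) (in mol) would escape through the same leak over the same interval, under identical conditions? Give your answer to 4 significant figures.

0.3444 mol

From Graham's law, rate_F₂/rate_CO₂ = √(M_CO₂/M_F₂) = √(44.01/38.00) = √1.158 = 1.076.
So the amount for F₂ is 0.320 × 1.076 = 0.3444 mol.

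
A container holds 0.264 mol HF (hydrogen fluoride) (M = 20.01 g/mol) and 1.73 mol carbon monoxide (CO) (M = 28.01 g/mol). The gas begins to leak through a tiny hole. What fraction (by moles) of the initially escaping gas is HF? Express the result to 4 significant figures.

0.1529

The effusion rate of species i is ∝ p_i/√M_i ∝ n_i/√M_i.
x_HF(eff) = (n_HF/√M_HF) / (n_HF/√M_HF + n_CO/√M_CO)
= (0.264/√20.01) / (0.264/√20.01 + 1.73/√28.01) = 0.05902/(0.05902 + 0.3269) = 0.1529.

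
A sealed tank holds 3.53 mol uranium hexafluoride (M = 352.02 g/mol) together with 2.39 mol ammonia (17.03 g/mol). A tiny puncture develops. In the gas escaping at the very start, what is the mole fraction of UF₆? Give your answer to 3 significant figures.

Each component's effusion rate ∝ (its partial pressure)·(1/√M) ∝ n_i/√M_i.
So x_UF₆ in the escaping gas = (n_UF₆/√M_UF₆) / Σ(n_i/√M_i)
= (3.53/√352.02) / (3.53/√352.02 + 2.39/√17.03) = 0.1881/(0.1881 + 0.5791) = 0.245.

0.245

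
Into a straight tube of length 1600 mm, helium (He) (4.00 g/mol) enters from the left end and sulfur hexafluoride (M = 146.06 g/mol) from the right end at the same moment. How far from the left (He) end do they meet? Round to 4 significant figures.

1373 mm

In equal time, each gas travels a distance ∝ its rate ∝ 1/√M, so d_He/d_SF₆ = √(M_SF₆/M_He) = √(146.06/4.00) = 6.043.
With d_He + d_SF₆ = 1600 mm, d_SF₆ = 1600/(1 + 6.043) = 227.2 mm.
d_He = 1600 − 227.2 = 1373 mm.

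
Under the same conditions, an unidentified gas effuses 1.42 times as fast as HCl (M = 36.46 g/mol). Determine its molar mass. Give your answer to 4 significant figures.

Since effusion rate ∝ 1/√M, rate_X/rate_HCl = √(M_HCl/M_X).
1.42 = √(36.46/M_X)
M_X = 36.46 / 1.42² = 36.46 / 2.016 = 18.08 g/mol

18.08 g/mol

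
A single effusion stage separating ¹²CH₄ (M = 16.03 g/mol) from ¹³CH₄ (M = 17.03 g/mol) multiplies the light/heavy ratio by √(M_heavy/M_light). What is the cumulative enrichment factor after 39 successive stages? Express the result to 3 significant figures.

The single-stage factor is √(M_heavy/M_light), so 39 stages give [√(17.03/16.03)]^39 = (17.03/16.03)^(39/2).
= 1.06238^(39/2) = 3.25.

3.25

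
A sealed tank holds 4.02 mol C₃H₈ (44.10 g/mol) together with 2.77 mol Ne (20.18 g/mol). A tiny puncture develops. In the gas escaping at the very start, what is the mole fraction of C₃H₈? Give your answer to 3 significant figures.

Effusion rate of each component ∝ n_i/√M_i (partial pressure × 1/√M).
x_C₃H₈(eff) = (n_C₃H₈/√M_C₃H₈) / (n_C₃H₈/√M_C₃H₈ + n_Ne/√M_Ne)
= (4.02/√44.10) / (4.02/√44.10 + 2.77/√20.18) = 0.6054/(0.6054 + 0.6166) = 0.495.

0.495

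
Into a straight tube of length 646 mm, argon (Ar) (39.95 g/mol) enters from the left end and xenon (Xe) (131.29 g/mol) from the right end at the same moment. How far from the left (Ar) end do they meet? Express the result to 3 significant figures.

416 mm

Distances travelled in equal time are proportional to diffusion rates, so d_Ar/d_Xe = √(M_Xe/M_Ar) = √(131.29/39.95) = 1.813.
With d_Ar + d_Xe = 646 mm, d_Xe = 646/(1 + 1.813) = 229.7 mm.
d_Ar = 646 − 229.7 = 416 mm.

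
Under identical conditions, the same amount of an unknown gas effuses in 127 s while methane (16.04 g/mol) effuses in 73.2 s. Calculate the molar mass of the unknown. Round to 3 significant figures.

Since effusion rate ∝ 1/√M, t_X/t_CH₄ = √(M_X/M_CH₄).
127/73.2 = 1.735 = √(M_X/16.04)
M_X = 16.04 × 1.735² = 16.04 × 3.010 = 48.3 g/mol

48.3 g/mol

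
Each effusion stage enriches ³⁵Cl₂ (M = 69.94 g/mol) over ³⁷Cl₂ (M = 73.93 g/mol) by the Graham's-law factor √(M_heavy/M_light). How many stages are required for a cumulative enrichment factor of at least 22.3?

With α = √(73.93/69.94) per stage, ln α = ½ ln(1.05705) = 0.02774.
Need α^N ≥ 22.3 ⇒ N ≥ ln(22.3) / ln α = 3.105 / 0.02774 = 111.92.
Rounding up, N = 112 stages.

112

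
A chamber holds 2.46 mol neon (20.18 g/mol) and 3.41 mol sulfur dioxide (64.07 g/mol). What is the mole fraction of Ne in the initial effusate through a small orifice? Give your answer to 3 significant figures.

Rate_i ∝ x_i/√M_i (Graham's law weighted by mole fraction), so the effusate composition follows n_i/√M_i.
Mole fraction of Ne in the effusate = (n_Ne/√M_Ne) / (n_Ne/√M_Ne + n_SO₂/√M_SO₂)
= (2.46/√20.18) / (2.46/√20.18 + 3.41/√64.07) = 0.5476/(0.5476 + 0.4260) = 0.562.

0.562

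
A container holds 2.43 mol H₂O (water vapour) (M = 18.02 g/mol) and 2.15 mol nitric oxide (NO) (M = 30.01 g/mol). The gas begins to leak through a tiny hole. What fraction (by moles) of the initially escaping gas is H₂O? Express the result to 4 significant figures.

0.5933

Each component's effusion rate ∝ (its partial pressure)·(1/√M) ∝ n_i/√M_i.
x_H₂O(eff) = (n_H₂O/√M_H₂O) / (n_H₂O/√M_H₂O + n_NO/√M_NO)
= (2.43/√18.02) / (2.43/√18.02 + 2.15/√30.01) = 0.5724/(0.5724 + 0.3925) = 0.5933.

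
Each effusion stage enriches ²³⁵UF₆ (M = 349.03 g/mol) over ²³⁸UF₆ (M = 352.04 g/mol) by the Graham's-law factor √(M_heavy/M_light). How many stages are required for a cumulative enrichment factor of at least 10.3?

544

Single-stage factor α = √(352.04/349.03), so ln α = ½ ln(1.00862) = 0.004293.
Need α^N ≥ 10.3 ⇒ N ≥ ln(10.3) / ln α = 2.332 / 0.004293 = 543.18.
Rounding up, N = 544 stages.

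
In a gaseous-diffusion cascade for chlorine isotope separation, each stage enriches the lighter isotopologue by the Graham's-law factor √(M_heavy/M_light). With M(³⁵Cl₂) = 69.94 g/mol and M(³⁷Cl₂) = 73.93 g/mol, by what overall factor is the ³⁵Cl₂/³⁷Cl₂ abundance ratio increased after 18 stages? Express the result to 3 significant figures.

1.65

After 18 stages the ratio has grown by (√(73.93/69.94))^18 = (73.93/69.94)^(18/2).
= 1.05705^9 = 1.65.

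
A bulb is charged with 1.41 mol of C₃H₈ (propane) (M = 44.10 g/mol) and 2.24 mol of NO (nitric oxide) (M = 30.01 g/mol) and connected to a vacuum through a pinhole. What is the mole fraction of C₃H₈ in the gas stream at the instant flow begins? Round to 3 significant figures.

0.342

Each component's effusion rate ∝ (its partial pressure)·(1/√M) ∝ n_i/√M_i.
Mole fraction of C₃H₈ in the effusate = (n_C₃H₈/√M_C₃H₈) / (n_C₃H₈/√M_C₃H₈ + n_NO/√M_NO)
= (1.41/√44.10) / (1.41/√44.10 + 2.24/√30.01) = 0.2123/(0.2123 + 0.4089) = 0.342.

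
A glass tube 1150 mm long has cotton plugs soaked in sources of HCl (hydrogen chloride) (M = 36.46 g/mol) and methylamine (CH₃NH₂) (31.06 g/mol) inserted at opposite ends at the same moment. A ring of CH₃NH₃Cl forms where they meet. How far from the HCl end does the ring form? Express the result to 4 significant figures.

Distances travelled in equal time are proportional to diffusion rates, so d_HCl/d_CH₃NH₂ = √(M_CH₃NH₂/M_HCl) = √(31.06/36.46) = 0.9230.
With d_HCl + d_CH₃NH₂ = 1150 mm, d_CH₃NH₂ = 1150/(1 + 0.9230) = 598.0 mm.
d_HCl = 1150 − 598.0 = 552.0 mm.

552.0 mm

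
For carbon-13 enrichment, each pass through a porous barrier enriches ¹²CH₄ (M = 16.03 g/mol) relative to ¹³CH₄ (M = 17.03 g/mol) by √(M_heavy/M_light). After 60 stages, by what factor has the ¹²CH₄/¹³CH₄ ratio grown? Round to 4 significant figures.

6.144

Overall factor = α^60 with α = √(17.03/16.03), i.e. (17.03/16.03)^(60/2).
= 1.06238^30 = 6.144.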